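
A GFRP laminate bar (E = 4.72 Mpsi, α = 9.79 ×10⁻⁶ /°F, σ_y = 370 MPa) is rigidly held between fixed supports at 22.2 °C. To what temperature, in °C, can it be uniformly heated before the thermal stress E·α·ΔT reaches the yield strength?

667 °C

E = 4.72 Mpsi = 32.54 GPa.
α = 9.79×10⁻⁶/°F × 9/5 = 17.6×10⁻⁶/K.
E·α·ΔT = 370.0 MPa ⇒ ΔT = 370.0 / (32.54×10³ × 17.6×10⁻⁶) = 645.2 K.
T = 22.2 + 645.2 = 667.4 °C.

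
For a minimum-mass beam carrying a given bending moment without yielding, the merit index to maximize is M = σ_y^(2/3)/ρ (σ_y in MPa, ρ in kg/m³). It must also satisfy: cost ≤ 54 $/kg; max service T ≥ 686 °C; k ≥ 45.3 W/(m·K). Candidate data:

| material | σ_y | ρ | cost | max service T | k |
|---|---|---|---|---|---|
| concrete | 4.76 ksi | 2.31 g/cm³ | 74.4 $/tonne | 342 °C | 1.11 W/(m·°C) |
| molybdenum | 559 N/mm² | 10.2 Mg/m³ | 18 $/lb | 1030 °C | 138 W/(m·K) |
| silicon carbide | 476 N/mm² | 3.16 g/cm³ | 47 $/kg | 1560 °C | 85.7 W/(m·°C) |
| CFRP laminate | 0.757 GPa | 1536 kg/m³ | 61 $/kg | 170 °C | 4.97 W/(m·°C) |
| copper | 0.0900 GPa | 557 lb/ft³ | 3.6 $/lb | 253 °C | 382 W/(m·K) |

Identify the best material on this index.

Screen on constraints: cost ≤ 54 $/kg; max service T ≥ 686 °C; k ≥ 45.3 W/(m·K). Survivors: molybdenum, silicon carbide.
Convert each candidate to consistent units, then evaluate M:
  molybdenum: σ_y = 559.0 MPa, ρ = 10200 kg/m³
  silicon carbide: σ_y = 476.0 MPa, ρ = 3160 kg/m³
  silicon carbide: M = 19.3×10⁻³
  molybdenum: M = 6.65×10⁻³
Silicon carbide ranks first.

silicon carbide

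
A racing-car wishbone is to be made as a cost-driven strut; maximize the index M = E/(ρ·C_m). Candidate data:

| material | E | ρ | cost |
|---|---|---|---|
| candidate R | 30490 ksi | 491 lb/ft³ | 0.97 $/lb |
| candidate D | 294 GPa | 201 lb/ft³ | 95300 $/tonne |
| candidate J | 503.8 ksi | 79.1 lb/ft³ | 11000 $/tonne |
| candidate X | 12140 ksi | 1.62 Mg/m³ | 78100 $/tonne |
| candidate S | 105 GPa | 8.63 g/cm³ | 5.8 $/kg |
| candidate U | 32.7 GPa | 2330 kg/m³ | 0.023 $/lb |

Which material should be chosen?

After converting to SI:
  candidate R: E = 210.2 GPa, ρ = 7865 kg/m³, cost = 2.138 $/kg
  candidate D: E = 294.0 GPa, ρ = 3220 kg/m³, cost = 95.30 $/kg
  candidate J: E = 3.474 GPa, ρ = 1267 kg/m³, cost = 11.00 $/kg
  candidate X: E = 83.70 GPa, ρ = 1620 kg/m³, cost = 78.10 $/kg
  candidate S: E = 105.0 GPa, ρ = 8630 kg/m³, cost = 5.800 $/kg
  candidate U: E = 32.70 GPa, ρ = 2330 kg/m³, cost = 0.05071 $/kg
  candidate U: M = 277 MN·m per $
  candidate R: M = 12.5 MN·m per $
  candidate S: M = 2.10 MN·m per $
  candidate D: M = 0.958 MN·m per $
  candidate X: M = 0.662 MN·m per $
  candidate J: M = 0.249 MN·m per $
Candidate U ranks first.

candidate U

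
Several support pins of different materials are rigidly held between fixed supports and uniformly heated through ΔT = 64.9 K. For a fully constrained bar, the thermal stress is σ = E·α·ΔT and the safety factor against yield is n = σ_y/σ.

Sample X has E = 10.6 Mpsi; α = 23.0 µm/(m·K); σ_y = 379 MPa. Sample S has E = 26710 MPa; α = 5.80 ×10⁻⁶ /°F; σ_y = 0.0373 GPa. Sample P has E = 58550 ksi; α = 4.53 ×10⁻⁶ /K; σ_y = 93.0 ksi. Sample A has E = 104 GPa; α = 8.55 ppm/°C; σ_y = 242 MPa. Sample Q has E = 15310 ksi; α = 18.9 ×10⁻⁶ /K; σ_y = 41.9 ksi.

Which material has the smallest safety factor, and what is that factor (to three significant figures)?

sample S, n = 2.06

In consistent units (E in GPa, α in ×10⁻⁶/K, σ_y in MPa):
  sample X: E = 73.08, α = 23.0, σ_y = 379.0 → σ = 109 MPa, n = 3.47
  sample S: E = 26.71, α = 10.4, σ_y = 37.30 → σ = 18.1 MPa, n = 2.06
  sample P: E = 403.7, α = 4.53, σ_y = 641.2 → σ = 119 MPa, n = 5.40
  sample A: E = 104.0, α = 8.55, σ_y = 242.0 → σ = 57.7 MPa, n = 4.19
  sample Q: E = 105.6, α = 18.9, σ_y = 288.9 → σ = 129 MPa, n = 2.23
Smallest n: sample S with n = 2.06.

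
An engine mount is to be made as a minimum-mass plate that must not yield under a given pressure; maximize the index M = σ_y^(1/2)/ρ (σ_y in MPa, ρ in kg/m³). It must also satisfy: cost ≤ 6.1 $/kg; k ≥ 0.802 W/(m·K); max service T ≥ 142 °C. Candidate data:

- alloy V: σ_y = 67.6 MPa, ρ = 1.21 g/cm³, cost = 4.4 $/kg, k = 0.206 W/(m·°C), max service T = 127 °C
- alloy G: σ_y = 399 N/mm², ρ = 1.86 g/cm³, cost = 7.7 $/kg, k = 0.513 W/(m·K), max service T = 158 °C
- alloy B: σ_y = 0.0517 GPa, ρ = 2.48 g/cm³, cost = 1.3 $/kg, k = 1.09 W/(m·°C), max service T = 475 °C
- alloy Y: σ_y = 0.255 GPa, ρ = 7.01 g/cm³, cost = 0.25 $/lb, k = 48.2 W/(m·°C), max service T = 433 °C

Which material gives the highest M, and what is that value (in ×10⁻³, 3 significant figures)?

Screen on constraints: cost ≤ 6.1 $/kg; k ≥ 0.802 W/(m·K); max service T ≥ 142 °C. Survivors: alloy B, alloy Y.
After converting to SI:
  alloy B: σ_y = 51.70 MPa, ρ = 2480 kg/m³
  alloy Y: σ_y = 255.0 MPa, ρ = 7010 kg/m³
  alloy B: M = 2.90×10⁻³
  alloy Y: M = 2.28×10⁻³
The maximum is for alloy B.

alloy B, M = 2.90×10⁻³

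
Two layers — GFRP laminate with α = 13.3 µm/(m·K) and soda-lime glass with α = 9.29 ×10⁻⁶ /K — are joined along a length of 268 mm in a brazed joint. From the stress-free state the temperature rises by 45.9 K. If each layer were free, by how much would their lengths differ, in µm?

Δα = |13.3 − 9.29|×10⁻⁶/K = 4.01×10⁻⁶/K.
ΔL_mismatch = Δα·L·ΔT = 4.01×10⁻⁶ × 268.0 mm × 45.9 K = 49.3 µm.

49.3 µm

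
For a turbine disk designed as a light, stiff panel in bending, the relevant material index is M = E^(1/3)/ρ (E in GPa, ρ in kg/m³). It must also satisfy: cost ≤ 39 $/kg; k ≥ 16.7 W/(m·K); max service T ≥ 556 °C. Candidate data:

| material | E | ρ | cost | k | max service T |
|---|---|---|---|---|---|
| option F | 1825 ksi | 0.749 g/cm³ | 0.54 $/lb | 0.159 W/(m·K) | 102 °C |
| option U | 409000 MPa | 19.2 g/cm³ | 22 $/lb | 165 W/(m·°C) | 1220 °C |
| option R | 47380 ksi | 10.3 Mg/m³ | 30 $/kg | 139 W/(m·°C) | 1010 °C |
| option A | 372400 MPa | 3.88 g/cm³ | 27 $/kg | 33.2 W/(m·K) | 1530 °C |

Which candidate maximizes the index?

Screen on constraints: cost ≤ 39 $/kg; k ≥ 16.7 W/(m·K); max service T ≥ 556 °C. Survivors: option R, option A.
Putting every candidate on a common basis:
  option R: E = 326.7 GPa, ρ = 10300 kg/m³
  option A: E = 372.4 GPa, ρ = 3880 kg/m³
  option A: M = 1.85×10⁻³
  option R: M = 0.669×10⁻³
Option A ranks first.

option A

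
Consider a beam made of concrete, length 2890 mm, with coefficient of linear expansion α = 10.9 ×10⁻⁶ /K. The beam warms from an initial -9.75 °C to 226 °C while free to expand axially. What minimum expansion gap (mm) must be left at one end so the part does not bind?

7.43 mm

ΔT = 226 − (-9.75) = 235.8 K.
ΔL = α·L₀·ΔT = 10.9×10⁻⁶ × 2890 mm × 235.8 K = 7.43 mm.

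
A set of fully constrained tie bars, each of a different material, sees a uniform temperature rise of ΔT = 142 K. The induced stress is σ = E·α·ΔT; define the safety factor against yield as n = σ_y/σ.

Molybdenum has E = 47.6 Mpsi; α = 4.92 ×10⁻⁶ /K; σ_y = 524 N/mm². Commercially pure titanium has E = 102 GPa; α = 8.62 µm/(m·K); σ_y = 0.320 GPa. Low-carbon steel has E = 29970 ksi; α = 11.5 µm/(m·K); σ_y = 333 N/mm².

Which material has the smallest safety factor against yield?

Per material, after unit conversion:
  molybdenum: E = 328.2, α = 4.92, σ_y = 524.0 → σ = 229 MPa, n = 2.29
  commercially pure titanium: E = 102.0, α = 8.62, σ_y = 320.0 → σ = 125 MPa, n = 2.56
  low-carbon steel: E = 206.6, α = 11.5, σ_y = 333.0 → σ = 337 MPa, n = 0.987
Low-carbon steel has the lowest safety factor, n = 0.987.

low-carbon steel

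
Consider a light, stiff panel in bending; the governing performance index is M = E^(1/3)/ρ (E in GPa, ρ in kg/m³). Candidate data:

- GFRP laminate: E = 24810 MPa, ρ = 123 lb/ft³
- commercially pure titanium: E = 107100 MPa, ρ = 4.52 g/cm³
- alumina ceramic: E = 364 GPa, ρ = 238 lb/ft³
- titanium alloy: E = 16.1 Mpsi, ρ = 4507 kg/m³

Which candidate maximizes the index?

alumina ceramic

Putting every candidate on a common basis:
  GFRP laminate: E = 24.81 GPa, ρ = 1970 kg/m³
  commercially pure titanium: E = 107.1 GPa, ρ = 4520 kg/m³
  alumina ceramic: E = 364.0 GPa, ρ = 3812 kg/m³
  titanium alloy: E = 111.0 GPa, ρ = 4507 kg/m³
  alumina ceramic: M = 1.87×10⁻³
  GFRP laminate: M = 1.48×10⁻³
  titanium alloy: M = 1.07×10⁻³
  commercially pure titanium: M = 1.05×10⁻³
Alumina ceramic ranks first.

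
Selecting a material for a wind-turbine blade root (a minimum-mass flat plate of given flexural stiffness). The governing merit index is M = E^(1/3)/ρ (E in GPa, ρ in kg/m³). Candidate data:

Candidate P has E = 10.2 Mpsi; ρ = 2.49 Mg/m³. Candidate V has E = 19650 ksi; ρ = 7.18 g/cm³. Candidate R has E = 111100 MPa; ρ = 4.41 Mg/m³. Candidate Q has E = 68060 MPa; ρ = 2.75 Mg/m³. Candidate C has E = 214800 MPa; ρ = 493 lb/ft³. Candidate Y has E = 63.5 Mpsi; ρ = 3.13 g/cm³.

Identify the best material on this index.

After converting to SI:
  candidate P: E = 70.33 GPa, ρ = 2490 kg/m³
  candidate V: E = 135.5 GPa, ρ = 7180 kg/m³
  candidate R: E = 111.1 GPa, ρ = 4410 kg/m³
  candidate Q: E = 68.06 GPa, ρ = 2750 kg/m³
  candidate C: E = 214.8 GPa, ρ = 7897 kg/m³
  candidate Y: E = 437.8 GPa, ρ = 3130 kg/m³
  candidate Y: M = 2.43×10⁻³
  candidate P: M = 1.66×10⁻³
  candidate Q: M = 1.48×10⁻³
  candidate R: M = 1.09×10⁻³
  candidate C: M = 0.758×10⁻³
  candidate V: M = 0.715×10⁻³
Highest index: candidate Y.

candidate Y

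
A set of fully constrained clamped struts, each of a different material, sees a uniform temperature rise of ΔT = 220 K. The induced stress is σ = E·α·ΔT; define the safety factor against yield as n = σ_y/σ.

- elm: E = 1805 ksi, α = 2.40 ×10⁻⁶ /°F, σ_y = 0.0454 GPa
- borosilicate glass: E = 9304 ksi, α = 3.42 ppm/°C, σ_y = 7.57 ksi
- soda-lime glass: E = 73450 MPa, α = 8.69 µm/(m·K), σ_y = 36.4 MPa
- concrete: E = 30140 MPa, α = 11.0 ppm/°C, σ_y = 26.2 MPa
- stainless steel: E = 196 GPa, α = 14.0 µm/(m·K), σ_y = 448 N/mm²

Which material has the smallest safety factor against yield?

soda-lime glass

Per material, after unit conversion:
  elm: E = 12.45, α = 4.32, σ_y = 45.40 → σ = 11.8 MPa, n = 3.84
  borosilicate glass: E = 64.15, α = 3.42, σ_y = 52.19 → σ = 48.3 MPa, n = 1.08
  soda-lime glass: E = 73.45, α = 8.69, σ_y = 36.40 → σ = 140 MPa, n = 0.259
  concrete: E = 30.14, α = 11.0, σ_y = 26.20 → σ = 72.9 MPa, n = 0.359
  stainless steel: E = 196.0, α = 14.0, σ_y = 448.0 → σ = 604 MPa, n = 0.742
Soda-lime glass has the lowest safety factor, n = 0.259.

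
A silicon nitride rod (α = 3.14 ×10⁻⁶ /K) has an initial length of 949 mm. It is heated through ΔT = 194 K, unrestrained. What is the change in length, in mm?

0.578 mm

ΔL = α·L₀·ΔT = 3.14×10⁻⁶ × 949 mm × 194.0 K = 0.578 mm.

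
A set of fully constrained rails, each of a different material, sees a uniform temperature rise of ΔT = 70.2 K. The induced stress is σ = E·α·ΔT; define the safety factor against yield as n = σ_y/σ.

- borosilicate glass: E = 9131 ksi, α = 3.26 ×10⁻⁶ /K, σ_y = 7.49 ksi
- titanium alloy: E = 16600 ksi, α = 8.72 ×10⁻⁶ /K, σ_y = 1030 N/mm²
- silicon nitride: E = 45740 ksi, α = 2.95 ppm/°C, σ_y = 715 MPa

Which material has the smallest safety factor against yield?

borosilicate glass

Converting E to GPa, α to ×10⁻⁶/K, σ_y to MPa, then σ and n for each:
  borosilicate glass: E = 62.96, α = 3.26, σ_y = 51.64 → σ = 14.4 MPa, n = 3.58
  titanium alloy: E = 114.5, α = 8.72, σ_y = 1030 → σ = 70.1 MPa, n = 14.7
  silicon nitride: E = 315.4, α = 2.95, σ_y = 715.0 → σ = 65.3 MPa, n = 10.9
The minimum is borosilicate glass at n = 3.58.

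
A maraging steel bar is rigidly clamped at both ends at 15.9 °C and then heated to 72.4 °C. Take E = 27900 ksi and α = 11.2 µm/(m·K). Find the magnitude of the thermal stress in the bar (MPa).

E = 27900 ksi = 192.4 GPa.
ΔT = 56.50 K. Constrained thermal stress σ = E·α·ΔT = 192.4×10³ MPa × 11.2×10⁻⁶ × 56.50 = 122 MPa (compressive).

122 MPa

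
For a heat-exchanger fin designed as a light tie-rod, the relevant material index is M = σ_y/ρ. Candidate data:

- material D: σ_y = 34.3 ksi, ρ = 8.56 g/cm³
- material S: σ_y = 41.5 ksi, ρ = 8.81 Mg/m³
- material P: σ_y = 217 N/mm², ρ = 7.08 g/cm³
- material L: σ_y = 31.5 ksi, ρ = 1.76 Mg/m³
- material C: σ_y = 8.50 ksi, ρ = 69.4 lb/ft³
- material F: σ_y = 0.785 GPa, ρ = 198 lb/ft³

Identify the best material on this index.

material F

In SI units:
  material D: σ_y = 236.5 MPa, ρ = 8560 kg/m³
  material S: σ_y = 286.1 MPa, ρ = 8810 kg/m³
  material P: σ_y = 217.0 MPa, ρ = 7080 kg/m³
  material L: σ_y = 217.2 MPa, ρ = 1760 kg/m³
  material C: σ_y = 58.61 MPa, ρ = 1112 kg/m³
  material F: σ_y = 785.0 MPa, ρ = 3172 kg/m³
  material F: M = 248 kN·m/kg
  material L: M = 123 kN·m/kg
  material C: M = 52.7 kN·m/kg
  material S: M = 32.5 kN·m/kg
  material P: M = 30.6 kN·m/kg
  material D: M = 27.6 kN·m/kg
Highest index: material F.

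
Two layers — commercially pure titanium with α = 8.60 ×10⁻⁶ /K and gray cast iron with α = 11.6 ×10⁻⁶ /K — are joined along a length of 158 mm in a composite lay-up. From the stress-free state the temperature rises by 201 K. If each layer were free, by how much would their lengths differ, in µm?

95.3 µm

Δα = |8.60 − 11.6|×10⁻⁶/K = 3.00×10⁻⁶/K.
ΔL_mismatch = Δα·L·ΔT = 3.00×10⁻⁶ × 158.0 mm × 201.0 K = 95.3 µm.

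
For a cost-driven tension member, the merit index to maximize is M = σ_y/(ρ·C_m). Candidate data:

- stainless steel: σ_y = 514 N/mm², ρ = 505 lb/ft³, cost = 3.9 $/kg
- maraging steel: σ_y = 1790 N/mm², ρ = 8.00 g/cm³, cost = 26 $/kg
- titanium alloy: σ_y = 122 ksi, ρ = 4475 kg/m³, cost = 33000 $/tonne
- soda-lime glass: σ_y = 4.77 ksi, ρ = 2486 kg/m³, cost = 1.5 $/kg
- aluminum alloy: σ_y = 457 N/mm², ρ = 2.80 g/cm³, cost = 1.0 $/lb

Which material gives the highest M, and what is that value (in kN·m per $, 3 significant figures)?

aluminum alloy, M = 74.0 kN·m per $

After converting to SI:
  stainless steel: σ_y = 514.0 MPa, ρ = 8089 kg/m³, cost = 3.900 $/kg
  maraging steel: σ_y = 1790 MPa, ρ = 8000 kg/m³, cost = 26.00 $/kg
  titanium alloy: σ_y = 841.2 MPa, ρ = 4475 kg/m³, cost = 33.00 $/kg
  soda-lime glass: σ_y = 32.89 MPa, ρ = 2486 kg/m³, cost = 1.500 $/kg
  aluminum alloy: σ_y = 457.0 MPa, ρ = 2800 kg/m³, cost = 2.205 $/kg
  aluminum alloy: M = 74.0 kN·m per $
  stainless steel: M = 16.3 kN·m per $
  soda-lime glass: M = 8.82 kN·m per $
  maraging steel: M = 8.61 kN·m per $
  titanium alloy: M = 5.70 kN·m per $
Aluminum alloy ranks first.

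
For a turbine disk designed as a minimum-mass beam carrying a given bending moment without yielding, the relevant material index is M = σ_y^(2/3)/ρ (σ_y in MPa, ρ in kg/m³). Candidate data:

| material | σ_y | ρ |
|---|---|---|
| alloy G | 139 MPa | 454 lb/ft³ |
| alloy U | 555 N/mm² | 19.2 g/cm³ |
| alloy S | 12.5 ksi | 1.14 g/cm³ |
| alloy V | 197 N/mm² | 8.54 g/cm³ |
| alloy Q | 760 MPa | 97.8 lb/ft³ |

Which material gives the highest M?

alloy Q

Normalizing units and computing the index:
  alloy G: σ_y = 139.0 MPa, ρ = 7272 kg/m³
  alloy U: σ_y = 555.0 MPa, ρ = 19200 kg/m³
  alloy S: σ_y = 86.18 MPa, ρ = 1140 kg/m³
  alloy V: σ_y = 197.0 MPa, ρ = 8540 kg/m³
  alloy Q: σ_y = 760.0 MPa, ρ = 1567 kg/m³
  alloy Q: M = 53.2×10⁻³
  alloy S: M = 17.1×10⁻³
  alloy V: M = 3.96×10⁻³
  alloy G: M = 3.69×10⁻³
  alloy U: M = 3.52×10⁻³
Highest index: alloy Q.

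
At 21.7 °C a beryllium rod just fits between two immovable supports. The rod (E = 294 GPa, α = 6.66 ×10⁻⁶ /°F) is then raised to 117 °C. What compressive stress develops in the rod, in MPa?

α = 6.66×10⁻⁶/°F × 9/5 = 12.0×10⁻⁶/K.
ΔT = 95.30 K. Constrained thermal stress σ = E·α·ΔT = 294.0×10³ MPa × 12.0×10⁻⁶ × 95.30 = 336 MPa (compressive).

336 MPa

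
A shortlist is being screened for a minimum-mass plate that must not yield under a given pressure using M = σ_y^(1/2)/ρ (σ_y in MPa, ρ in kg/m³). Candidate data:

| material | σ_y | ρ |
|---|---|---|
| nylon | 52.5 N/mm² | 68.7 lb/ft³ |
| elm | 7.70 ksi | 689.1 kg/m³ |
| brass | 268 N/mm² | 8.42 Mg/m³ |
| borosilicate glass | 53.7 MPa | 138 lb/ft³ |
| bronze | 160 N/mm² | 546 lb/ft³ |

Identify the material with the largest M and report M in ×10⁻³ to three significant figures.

Putting every candidate on a common basis:
  nylon: σ_y = 52.50 MPa, ρ = 1100 kg/m³
  elm: σ_y = 53.09 MPa, ρ = 689.1 kg/m³
  brass: σ_y = 268.0 MPa, ρ = 8420 kg/m³
  borosilicate glass: σ_y = 53.70 MPa, ρ = 2211 kg/m³
  bronze: σ_y = 160.0 MPa, ρ = 8746 kg/m³
  elm: M = 10.6×10⁻³
  nylon: M = 6.58×10⁻³
  borosilicate glass: M = 3.32×10⁻³
  brass: M = 1.94×10⁻³
  bronze: M = 1.45×10⁻³
Elm ranks first.

elm, M = 10.6×10⁻³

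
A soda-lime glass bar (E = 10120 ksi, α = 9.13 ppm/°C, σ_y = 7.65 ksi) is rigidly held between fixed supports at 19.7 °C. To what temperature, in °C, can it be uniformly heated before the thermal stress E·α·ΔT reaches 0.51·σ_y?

E = 10120 ksi = 69.77 GPa.
σ_y = 7.65 ksi = 52.74 MPa.
E·α·ΔT = 26.90 MPa ⇒ ΔT = 26.90 / (69.77×10³ × 9.13×10⁻⁶) = 42.23 K.
T = 19.7 + 42.23 = 61.93 °C.

61.9 °C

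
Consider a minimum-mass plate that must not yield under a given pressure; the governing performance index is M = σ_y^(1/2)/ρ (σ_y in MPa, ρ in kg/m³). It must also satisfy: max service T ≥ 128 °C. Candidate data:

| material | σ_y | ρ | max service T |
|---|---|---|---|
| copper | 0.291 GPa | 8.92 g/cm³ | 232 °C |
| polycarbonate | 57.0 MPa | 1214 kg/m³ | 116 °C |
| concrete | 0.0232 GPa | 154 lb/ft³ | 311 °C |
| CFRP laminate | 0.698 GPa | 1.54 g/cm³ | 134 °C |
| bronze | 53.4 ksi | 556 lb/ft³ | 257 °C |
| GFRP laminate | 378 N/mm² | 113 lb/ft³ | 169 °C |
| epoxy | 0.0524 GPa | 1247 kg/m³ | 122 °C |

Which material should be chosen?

CFRP laminate

Screen on constraints: max service T ≥ 128 °C. Survivors: copper, concrete, CFRP laminate, bronze, GFRP laminate.
Putting every candidate on a common basis:
  copper: σ_y = 291.0 MPa, ρ = 8920 kg/m³
  concrete: σ_y = 23.20 MPa, ρ = 2467 kg/m³
  CFRP laminate: σ_y = 698.0 MPa, ρ = 1540 kg/m³
  bronze: σ_y = 368.2 MPa, ρ = 8906 kg/m³
  GFRP laminate: σ_y = 378.0 MPa, ρ = 1810 kg/m³
  CFRP laminate: M = 17.2×10⁻³
  GFRP laminate: M = 10.7×10⁻³
  bronze: M = 2.15×10⁻³
  concrete: M = 1.95×10⁻³
  copper: M = 1.91×10⁻³
CFRP laminate ranks first.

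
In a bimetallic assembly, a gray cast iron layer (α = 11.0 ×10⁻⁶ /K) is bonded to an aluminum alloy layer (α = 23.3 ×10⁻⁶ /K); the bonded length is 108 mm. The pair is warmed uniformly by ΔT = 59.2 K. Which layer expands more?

α(gray cast iron) = 11.0×10⁻⁶/K vs α(aluminum alloy) = 23.3×10⁻⁶/K.
Higher α expands more for the same ΔT: aluminum alloy.

aluminum alloy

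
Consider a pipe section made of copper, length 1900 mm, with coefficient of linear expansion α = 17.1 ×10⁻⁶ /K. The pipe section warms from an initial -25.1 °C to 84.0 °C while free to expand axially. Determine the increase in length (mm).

ΔT = 84.0 − (-25.1) = 109.1 K.
ΔL = α·L₀·ΔT = 17.1×10⁻⁶ × 1900 mm × 109.1 K = 3.54 mm.

3.54 mm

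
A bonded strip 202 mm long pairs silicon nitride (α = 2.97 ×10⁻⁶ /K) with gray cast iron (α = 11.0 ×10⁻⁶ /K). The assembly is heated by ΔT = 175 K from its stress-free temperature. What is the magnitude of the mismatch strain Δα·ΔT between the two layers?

Δα = |2.97 − 11.0|×10⁻⁶/K = 8.03×10⁻⁶/K.
Mismatch strain = Δα·ΔT = 8.03×10⁻⁶ × 175.0 = 1.41×10⁻³.

1.41×10⁻³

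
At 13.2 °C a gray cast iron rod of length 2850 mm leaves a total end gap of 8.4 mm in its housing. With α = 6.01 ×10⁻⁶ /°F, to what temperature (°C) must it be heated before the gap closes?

286 °C

α = 6.01×10⁻⁶/°F × 9/5 = 10.8×10⁻⁶/K.
α·L₀·ΔT = 8.4 mm ⇒ ΔT = 8.4 / (10.8×10⁻⁶ × 2850.0) = 272.5 K.
T = 13.2 + 272.5 = 285.7 °C.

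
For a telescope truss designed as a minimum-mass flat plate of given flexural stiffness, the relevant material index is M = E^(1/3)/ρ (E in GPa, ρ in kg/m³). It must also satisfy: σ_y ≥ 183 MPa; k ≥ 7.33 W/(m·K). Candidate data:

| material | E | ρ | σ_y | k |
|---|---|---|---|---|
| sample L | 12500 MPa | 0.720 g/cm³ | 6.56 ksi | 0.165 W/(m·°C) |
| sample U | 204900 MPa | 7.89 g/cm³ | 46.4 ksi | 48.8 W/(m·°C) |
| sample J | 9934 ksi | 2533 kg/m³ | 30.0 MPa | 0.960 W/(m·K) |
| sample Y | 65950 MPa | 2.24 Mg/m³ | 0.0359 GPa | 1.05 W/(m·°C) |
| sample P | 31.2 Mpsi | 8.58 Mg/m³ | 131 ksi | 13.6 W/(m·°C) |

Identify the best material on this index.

sample U

Screen on constraints: σ_y ≥ 183 MPa; k ≥ 7.33 W/(m·K). Survivors: sample U, sample P.
Convert each candidate to consistent units, then evaluate M:
  sample U: E = 204.9 GPa, ρ = 7890 kg/m³
  sample P: E = 215.1 GPa, ρ = 8580 kg/m³
  sample U: M = 0.747×10⁻³
  sample P: M = 0.698×10⁻³
Sample U ranks first.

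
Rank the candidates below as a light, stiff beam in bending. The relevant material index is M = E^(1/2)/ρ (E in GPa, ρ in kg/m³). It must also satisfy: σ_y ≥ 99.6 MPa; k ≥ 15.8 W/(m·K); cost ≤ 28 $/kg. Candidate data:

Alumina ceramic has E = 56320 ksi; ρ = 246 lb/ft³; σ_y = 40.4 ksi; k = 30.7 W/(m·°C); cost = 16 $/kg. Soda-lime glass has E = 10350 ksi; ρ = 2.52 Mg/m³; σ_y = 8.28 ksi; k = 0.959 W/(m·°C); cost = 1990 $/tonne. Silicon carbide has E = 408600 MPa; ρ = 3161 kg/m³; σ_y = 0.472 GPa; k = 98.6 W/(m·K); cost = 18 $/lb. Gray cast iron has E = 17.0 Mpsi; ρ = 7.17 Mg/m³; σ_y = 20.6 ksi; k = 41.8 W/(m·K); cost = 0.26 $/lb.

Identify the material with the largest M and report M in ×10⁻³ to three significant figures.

Screen on constraints: σ_y ≥ 99.6 MPa; k ≥ 15.8 W/(m·K); cost ≤ 28 $/kg. Survivors: alumina ceramic, gray cast iron.
Putting every candidate on a common basis:
  alumina ceramic: E = 388.3 GPa, ρ = 3941 kg/m³
  gray cast iron: E = 117.2 GPa, ρ = 7170 kg/m³
  alumina ceramic: M = 5.00×10⁻³
  gray cast iron: M = 1.51×10⁻³
The maximum is for alumina ceramic.

alumina ceramic, M = 5.00×10⁻³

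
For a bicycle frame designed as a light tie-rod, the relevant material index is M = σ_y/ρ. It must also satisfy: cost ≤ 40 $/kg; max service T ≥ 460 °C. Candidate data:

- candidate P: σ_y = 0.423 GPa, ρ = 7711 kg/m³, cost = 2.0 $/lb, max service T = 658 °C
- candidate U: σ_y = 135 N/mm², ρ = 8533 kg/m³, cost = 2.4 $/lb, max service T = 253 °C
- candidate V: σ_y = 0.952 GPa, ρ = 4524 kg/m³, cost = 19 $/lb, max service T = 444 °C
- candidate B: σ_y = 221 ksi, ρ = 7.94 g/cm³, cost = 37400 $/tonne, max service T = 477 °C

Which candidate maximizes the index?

Screen on constraints: cost ≤ 40 $/kg; max service T ≥ 460 °C. Survivors: candidate P, candidate B.
Normalizing units and computing the index:
  candidate P: σ_y = 423.0 MPa, ρ = 7711 kg/m³
  candidate B: σ_y = 1524 MPa, ρ = 7940 kg/m³
  candidate B: M = 192 kN·m/kg
  candidate P: M = 54.9 kN·m/kg
Candidate B has the largest M.

candidate B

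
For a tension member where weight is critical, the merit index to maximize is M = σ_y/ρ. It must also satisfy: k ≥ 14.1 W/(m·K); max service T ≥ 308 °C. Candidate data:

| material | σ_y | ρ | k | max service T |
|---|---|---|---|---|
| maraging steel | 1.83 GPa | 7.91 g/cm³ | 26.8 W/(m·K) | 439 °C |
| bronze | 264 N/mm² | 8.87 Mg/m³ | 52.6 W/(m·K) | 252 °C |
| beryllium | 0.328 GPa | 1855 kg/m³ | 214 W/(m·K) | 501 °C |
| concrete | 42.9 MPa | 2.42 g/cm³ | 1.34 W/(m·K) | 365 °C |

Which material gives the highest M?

maraging steel

Screen on constraints: k ≥ 14.1 W/(m·K); max service T ≥ 308 °C. Survivors: maraging steel, beryllium.
Putting every candidate on a common basis:
  maraging steel: σ_y = 1830 MPa, ρ = 7910 kg/m³
  beryllium: σ_y = 328.0 MPa, ρ = 1855 kg/m³
  maraging steel: M = 231 kN·m/kg
  beryllium: M = 177 kN·m/kg
The maximum is for maraging steel.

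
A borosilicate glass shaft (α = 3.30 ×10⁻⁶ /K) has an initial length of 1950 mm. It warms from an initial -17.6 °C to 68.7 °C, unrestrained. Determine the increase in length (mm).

ΔT = 68.7 − (-17.6) = 86.30 K.
ΔL = α·L₀·ΔT = 3.30×10⁻⁶ × 1950 mm × 86.30 K = 0.555 mm.

0.555 mm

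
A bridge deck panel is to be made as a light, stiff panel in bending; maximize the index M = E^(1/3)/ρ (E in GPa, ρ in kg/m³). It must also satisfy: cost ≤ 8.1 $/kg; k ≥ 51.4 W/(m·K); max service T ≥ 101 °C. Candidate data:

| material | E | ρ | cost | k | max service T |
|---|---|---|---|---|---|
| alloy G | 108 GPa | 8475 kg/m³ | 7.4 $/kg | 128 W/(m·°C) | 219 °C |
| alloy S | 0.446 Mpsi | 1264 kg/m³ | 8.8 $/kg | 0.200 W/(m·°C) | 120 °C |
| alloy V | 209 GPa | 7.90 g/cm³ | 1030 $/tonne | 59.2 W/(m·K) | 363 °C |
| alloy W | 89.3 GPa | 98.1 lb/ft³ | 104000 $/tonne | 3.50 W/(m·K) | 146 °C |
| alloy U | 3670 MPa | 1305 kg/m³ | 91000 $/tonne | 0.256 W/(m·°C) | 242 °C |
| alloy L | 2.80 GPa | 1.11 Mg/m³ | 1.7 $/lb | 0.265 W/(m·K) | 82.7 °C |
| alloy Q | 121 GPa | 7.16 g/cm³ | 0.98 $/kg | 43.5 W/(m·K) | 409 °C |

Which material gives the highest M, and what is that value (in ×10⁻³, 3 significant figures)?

Screen on constraints: cost ≤ 8.1 $/kg; k ≥ 51.4 W/(m·K); max service T ≥ 101 °C. Survivors: alloy G, alloy V.
After converting to SI:
  alloy G: E = 108.0 GPa, ρ = 8475 kg/m³
  alloy V: E = 209.0 GPa, ρ = 7900 kg/m³
  alloy V: M = 0.751×10⁻³
  alloy G: M = 0.562×10⁻³
Alloy V ranks first.

alloy V, M = 0.751×10⁻³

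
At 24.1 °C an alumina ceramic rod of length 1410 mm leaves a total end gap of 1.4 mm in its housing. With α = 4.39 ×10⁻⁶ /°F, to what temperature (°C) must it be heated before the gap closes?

α = 4.39×10⁻⁶/°F × 9/5 = 7.90×10⁻⁶/K.
α·L₀·ΔT = 1.4 mm ⇒ ΔT = 1.4 / (7.90×10⁻⁶ × 1410.0) = 125.7 K.
T = 24.1 + 125.7 = 149.8 °C.

150 °C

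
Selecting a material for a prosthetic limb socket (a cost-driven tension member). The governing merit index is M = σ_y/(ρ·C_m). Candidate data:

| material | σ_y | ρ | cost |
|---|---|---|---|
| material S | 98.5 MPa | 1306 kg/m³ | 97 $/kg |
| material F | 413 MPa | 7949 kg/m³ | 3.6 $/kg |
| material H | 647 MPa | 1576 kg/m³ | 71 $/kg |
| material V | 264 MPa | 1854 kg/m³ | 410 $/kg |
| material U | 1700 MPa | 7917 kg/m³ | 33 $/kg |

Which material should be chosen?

material F

Per-candidate index values:
  material F: M = 14.4 kN·m per $
  material U: M = 6.51 kN·m per $
  material H: M = 5.78 kN·m per $
  material S: M = 0.778 kN·m per $
  material V: M = 0.347 kN·m per $
The maximum is for material F.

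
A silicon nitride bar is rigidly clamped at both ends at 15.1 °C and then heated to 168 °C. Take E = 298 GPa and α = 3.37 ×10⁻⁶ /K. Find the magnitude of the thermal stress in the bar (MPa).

ΔT = 152.9 K. Constrained thermal stress σ = E·α·ΔT = 298.0×10³ MPa × 3.37×10⁻⁶ × 152.9 = 154 MPa (compressive).

154 MPa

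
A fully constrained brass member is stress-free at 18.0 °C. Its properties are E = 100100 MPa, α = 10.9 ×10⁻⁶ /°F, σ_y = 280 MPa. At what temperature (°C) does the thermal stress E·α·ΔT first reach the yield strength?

E = 100100 MPa = 100.1 GPa.
α = 10.9×10⁻⁶/°F × 9/5 = 19.6×10⁻⁶/K.
E·α·ΔT = 280.0 MPa ⇒ ΔT = 280.0 / (100.1×10³ × 19.6×10⁻⁶) = 142.6 K.
T = 18.0 + 142.6 = 160.6 °C.

161 °C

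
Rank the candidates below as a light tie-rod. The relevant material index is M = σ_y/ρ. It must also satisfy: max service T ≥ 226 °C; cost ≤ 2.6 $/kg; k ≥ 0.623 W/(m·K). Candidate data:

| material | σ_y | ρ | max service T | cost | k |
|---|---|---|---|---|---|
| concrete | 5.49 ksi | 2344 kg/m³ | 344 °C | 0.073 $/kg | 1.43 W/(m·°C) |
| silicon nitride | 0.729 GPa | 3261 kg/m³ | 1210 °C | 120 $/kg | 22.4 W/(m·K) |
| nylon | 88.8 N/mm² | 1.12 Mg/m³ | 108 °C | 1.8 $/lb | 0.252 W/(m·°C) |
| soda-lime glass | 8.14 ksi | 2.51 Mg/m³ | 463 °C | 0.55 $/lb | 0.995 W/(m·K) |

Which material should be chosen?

soda-lime glass

Screen on constraints: max service T ≥ 226 °C; cost ≤ 2.6 $/kg; k ≥ 0.623 W/(m·K). Survivors: concrete, soda-lime glass.
Convert each candidate to consistent units, then evaluate M:
  concrete: σ_y = 37.85 MPa, ρ = 2344 kg/m³
  soda-lime glass: σ_y = 56.12 MPa, ρ = 2510 kg/m³
  soda-lime glass: M = 22.4 kN·m/kg
  concrete: M = 16.1 kN·m/kg
Highest index: soda-lime glass.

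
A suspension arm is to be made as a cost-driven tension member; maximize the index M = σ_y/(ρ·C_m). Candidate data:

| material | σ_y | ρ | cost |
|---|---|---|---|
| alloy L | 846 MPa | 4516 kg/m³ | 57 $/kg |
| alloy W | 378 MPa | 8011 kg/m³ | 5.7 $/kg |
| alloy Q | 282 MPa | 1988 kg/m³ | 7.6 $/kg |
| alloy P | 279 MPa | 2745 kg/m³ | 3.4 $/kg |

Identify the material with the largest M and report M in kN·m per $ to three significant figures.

Computing M directly (units already consistent):
  alloy P: M = 29.9 kN·m per $
  alloy Q: M = 18.7 kN·m per $
  alloy W: M = 8.28 kN·m per $
  alloy L: M = 3.29 kN·m per $
The maximum is for alloy P.

alloy P, M = 29.9 kN·m per $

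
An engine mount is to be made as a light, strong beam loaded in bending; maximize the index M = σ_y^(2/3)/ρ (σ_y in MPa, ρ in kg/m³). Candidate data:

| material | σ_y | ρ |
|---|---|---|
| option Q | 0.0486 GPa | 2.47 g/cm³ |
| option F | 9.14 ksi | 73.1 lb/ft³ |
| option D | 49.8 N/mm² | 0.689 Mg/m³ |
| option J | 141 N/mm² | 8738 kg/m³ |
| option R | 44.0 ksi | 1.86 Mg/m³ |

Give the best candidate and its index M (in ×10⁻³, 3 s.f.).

After converting to SI:
  option Q: σ_y = 48.60 MPa, ρ = 2470 kg/m³
  option F: σ_y = 63.02 MPa, ρ = 1171 kg/m³
  option D: σ_y = 49.80 MPa, ρ = 689.0 kg/m³
  option J: σ_y = 141.0 MPa, ρ = 8738 kg/m³
  option R: σ_y = 303.4 MPa, ρ = 1860 kg/m³
  option R: M = 24.3×10⁻³
  option D: M = 19.6×10⁻³
  option F: M = 13.5×10⁻³
  option Q: M = 5.39×10⁻³
  option J: M = 3.10×10⁻³
Option R ranks first.

option R, M = 24.3×10⁻³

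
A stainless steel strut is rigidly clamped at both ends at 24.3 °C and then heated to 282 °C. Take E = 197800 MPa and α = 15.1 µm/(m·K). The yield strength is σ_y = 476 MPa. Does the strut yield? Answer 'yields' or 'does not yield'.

yields

E = 197800 MPa = 197.8 GPa.
ΔT = 257.7 K. Constrained thermal stress σ = E·α·ΔT = 197.8×10³ MPa × 15.1×10⁻⁶ × 257.7 = 770 MPa (compressive).
Compare to σ_y = 476 MPa: σ ≥ σ_y, so it yields.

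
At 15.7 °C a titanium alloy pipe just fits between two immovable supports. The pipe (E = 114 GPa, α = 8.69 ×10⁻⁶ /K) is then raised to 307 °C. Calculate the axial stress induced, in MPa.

289 MPa

ΔT = 291.3 K. Constrained thermal stress σ = E·α·ΔT = 114.0×10³ MPa × 8.69×10⁻⁶ × 291.3 = 289 MPa (compressive).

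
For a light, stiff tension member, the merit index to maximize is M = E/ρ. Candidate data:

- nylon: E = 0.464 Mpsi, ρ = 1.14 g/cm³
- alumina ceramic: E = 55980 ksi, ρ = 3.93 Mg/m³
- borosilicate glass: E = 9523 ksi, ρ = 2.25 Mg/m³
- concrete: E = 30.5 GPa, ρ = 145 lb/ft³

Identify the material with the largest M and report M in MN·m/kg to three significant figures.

Normalizing units and computing the index:
  nylon: E = 3.199 GPa, ρ = 1140 kg/m³
  alumina ceramic: E = 386.0 GPa, ρ = 3930 kg/m³
  borosilicate glass: E = 65.66 GPa, ρ = 2250 kg/m³
  concrete: E = 30.50 GPa, ρ = 2323 kg/m³
  alumina ceramic: M = 98.2 MN·m/kg
  borosilicate glass: M = 29.2 MN·m/kg
  concrete: M = 13.1 MN·m/kg
  nylon: M = 2.81 MN·m/kg
The maximum is for alumina ceramic.

alumina ceramic, M = 98.2 MN·m/kg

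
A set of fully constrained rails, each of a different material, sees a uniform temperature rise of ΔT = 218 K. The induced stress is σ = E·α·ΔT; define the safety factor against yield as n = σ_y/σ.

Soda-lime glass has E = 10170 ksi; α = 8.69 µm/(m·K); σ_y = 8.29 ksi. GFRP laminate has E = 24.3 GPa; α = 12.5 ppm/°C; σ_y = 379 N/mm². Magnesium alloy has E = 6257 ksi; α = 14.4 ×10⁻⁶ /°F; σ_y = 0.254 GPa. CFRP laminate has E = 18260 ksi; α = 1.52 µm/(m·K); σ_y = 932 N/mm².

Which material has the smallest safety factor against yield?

In consistent units (E in GPa, α in ×10⁻⁶/K, σ_y in MPa):
  soda-lime glass: E = 70.12, α = 8.69, σ_y = 57.16 → σ = 133 MPa, n = 0.430
  GFRP laminate: E = 24.30, α = 12.5, σ_y = 379.0 → σ = 66.2 MPa, n = 5.72
  magnesium alloy: E = 43.14, α = 25.9, σ_y = 254.0 → σ = 244 MPa, n = 1.04
  CFRP laminate: E = 125.9, α = 1.52, σ_y = 932.0 → σ = 41.7 MPa, n = 22.3
The minimum is soda-lime glass at n = 0.430.

soda-lime glass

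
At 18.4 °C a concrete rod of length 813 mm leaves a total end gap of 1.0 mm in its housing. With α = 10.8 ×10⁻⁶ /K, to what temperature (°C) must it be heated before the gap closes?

α·L₀·ΔT = 1.0 mm ⇒ ΔT = 1.0 / (10.8×10⁻⁶ × 813.0) = 113.9 K.
T = 18.4 + 113.9 = 132.3 °C.

132 °C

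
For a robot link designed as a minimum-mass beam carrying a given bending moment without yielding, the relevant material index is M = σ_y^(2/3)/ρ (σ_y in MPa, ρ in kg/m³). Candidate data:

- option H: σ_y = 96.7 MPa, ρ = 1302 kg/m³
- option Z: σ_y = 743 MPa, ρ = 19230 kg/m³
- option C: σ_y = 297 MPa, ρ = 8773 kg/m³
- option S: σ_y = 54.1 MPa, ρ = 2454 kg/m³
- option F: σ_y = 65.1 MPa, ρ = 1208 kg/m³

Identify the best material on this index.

option H

Per-candidate index values:
  option H: M = 16.2×10⁻³
  option F: M = 13.4×10⁻³
  option S: M = 5.83×10⁻³
  option C: M = 5.07×10⁻³
  option Z: M = 4.27×10⁻³
Option H has the largest M.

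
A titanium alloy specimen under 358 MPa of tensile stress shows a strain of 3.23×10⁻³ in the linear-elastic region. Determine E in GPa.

E = σ/ε = 358 MPa / 3.23×10⁻³ = 110800 MPa = 111 GPa.

111 GPa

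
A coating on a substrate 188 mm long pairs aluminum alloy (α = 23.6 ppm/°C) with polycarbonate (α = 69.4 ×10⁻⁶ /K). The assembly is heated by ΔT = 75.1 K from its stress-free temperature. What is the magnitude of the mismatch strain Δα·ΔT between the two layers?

3.44×10⁻³

Δα = |23.6 − 69.4|×10⁻⁶/K = 45.8×10⁻⁶/K.
Mismatch strain = Δα·ΔT = 45.8×10⁻⁶ × 75.1 = 3.44×10⁻³.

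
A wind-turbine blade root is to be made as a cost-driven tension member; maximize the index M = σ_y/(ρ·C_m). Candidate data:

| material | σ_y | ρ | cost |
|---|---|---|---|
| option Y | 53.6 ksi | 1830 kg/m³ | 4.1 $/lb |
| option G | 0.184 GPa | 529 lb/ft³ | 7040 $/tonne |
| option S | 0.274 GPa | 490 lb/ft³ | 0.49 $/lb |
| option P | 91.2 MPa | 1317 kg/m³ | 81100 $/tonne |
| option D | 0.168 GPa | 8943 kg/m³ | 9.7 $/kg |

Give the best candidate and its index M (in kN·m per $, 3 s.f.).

option S, M = 32.3 kN·m per $

After converting to SI:
  option Y: σ_y = 369.6 MPa, ρ = 1830 kg/m³, cost = 9.039 $/kg
  option G: σ_y = 184.0 MPa, ρ = 8474 kg/m³, cost = 7.040 $/kg
  option S: σ_y = 274.0 MPa, ρ = 7849 kg/m³, cost = 1.080 $/kg
  option P: σ_y = 91.20 MPa, ρ = 1317 kg/m³, cost = 81.10 $/kg
  option D: σ_y = 168.0 MPa, ρ = 8943 kg/m³, cost = 9.700 $/kg
  option S: M = 32.3 kN·m per $
  option Y: M = 22.3 kN·m per $
  option G: M = 3.08 kN·m per $
  option D: M = 1.94 kN·m per $
  option P: M = 0.854 kN·m per $
The maximum is for option S.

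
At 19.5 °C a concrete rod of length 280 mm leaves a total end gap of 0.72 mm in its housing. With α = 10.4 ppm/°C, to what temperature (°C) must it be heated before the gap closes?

α·L₀·ΔT = 0.72 mm ⇒ ΔT = 0.72 / (10.4×10⁻⁶ × 280.0) = 247.3 K.
T = 19.5 + 247.3 = 266.8 °C.

267 °C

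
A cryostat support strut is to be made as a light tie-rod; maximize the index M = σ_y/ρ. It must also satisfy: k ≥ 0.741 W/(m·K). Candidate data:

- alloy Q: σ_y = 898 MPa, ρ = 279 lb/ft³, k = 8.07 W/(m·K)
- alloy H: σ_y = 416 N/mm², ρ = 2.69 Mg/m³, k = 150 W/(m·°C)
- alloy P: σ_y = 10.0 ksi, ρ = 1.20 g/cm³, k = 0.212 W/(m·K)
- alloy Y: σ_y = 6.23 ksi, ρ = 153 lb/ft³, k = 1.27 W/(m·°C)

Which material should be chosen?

Screen on constraints: k ≥ 0.741 W/(m·K). Survivors: alloy Q, alloy H, alloy Y.
Putting every candidate on a common basis:
  alloy Q: σ_y = 898.0 MPa, ρ = 4469 kg/m³
  alloy H: σ_y = 416.0 MPa, ρ = 2690 kg/m³
  alloy Y: σ_y = 42.95 MPa, ρ = 2451 kg/m³
  alloy Q: M = 201 kN·m/kg
  alloy H: M = 155 kN·m/kg
  alloy Y: M = 17.5 kN·m/kg
Alloy Q has the largest M.

alloy Q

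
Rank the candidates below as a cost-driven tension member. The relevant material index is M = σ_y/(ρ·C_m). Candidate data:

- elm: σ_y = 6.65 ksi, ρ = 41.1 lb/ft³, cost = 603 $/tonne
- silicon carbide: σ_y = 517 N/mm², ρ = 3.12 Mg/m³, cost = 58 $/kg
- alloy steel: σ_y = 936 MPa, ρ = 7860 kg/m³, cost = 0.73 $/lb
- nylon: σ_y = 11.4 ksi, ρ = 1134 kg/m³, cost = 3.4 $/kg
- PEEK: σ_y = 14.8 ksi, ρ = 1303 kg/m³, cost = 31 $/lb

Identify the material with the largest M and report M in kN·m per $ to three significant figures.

Putting every candidate on a common basis:
  elm: σ_y = 45.85 MPa, ρ = 658.4 kg/m³, cost = 0.6030 $/kg
  silicon carbide: σ_y = 517.0 MPa, ρ = 3120 kg/m³, cost = 58.00 $/kg
  alloy steel: σ_y = 936.0 MPa, ρ = 7860 kg/m³, cost = 1.609 $/kg
  nylon: σ_y = 78.60 MPa, ρ = 1134 kg/m³, cost = 3.400 $/kg
  PEEK: σ_y = 102.0 MPa, ρ = 1303 kg/m³, cost = 68.34 $/kg
  elm: M = 115 kN·m per $
  alloy steel: M = 74.0 kN·m per $
  nylon: M = 20.4 kN·m per $
  silicon carbide: M = 2.86 kN·m per $
  PEEK: M = 1.15 kN·m per $
The maximum is for elm.

elm, M = 115 kN·m per $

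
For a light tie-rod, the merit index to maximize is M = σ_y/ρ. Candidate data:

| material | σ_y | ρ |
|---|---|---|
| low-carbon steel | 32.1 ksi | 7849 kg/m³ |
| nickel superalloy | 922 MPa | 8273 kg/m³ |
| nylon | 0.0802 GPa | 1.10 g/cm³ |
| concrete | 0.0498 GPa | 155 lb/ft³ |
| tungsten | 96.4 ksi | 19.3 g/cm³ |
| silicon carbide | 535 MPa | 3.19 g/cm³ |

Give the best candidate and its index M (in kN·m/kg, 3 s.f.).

silicon carbide, M = 168 kN·m/kg

After converting to SI:
  low-carbon steel: σ_y = 221.3 MPa, ρ = 7849 kg/m³
  nickel superalloy: σ_y = 922.0 MPa, ρ = 8273 kg/m³
  nylon: σ_y = 80.20 MPa, ρ = 1100 kg/m³
  concrete: σ_y = 49.80 MPa, ρ = 2483 kg/m³
  tungsten: σ_y = 664.7 MPa, ρ = 19300 kg/m³
  silicon carbide: σ_y = 535.0 MPa, ρ = 3190 kg/m³
  silicon carbide: M = 168 kN·m/kg
  nickel superalloy: M = 111 kN·m/kg
  nylon: M = 72.9 kN·m/kg
  tungsten: M = 34.4 kN·m/kg
  low-carbon steel: M = 28.2 kN·m/kg
  concrete: M = 20.1 kN·m/kg
Silicon carbide ranks first.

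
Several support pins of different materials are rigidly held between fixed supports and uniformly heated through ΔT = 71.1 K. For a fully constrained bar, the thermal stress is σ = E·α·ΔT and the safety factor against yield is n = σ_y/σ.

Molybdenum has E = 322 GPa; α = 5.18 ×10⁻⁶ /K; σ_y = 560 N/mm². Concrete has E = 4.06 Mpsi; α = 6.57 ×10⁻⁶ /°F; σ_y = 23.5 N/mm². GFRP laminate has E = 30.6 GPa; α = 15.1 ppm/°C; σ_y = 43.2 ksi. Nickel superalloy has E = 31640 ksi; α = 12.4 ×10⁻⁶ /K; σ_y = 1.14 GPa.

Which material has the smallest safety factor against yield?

concrete

Per material, after unit conversion:
  molybdenum: E = 322.0, α = 5.18, σ_y = 560.0 → σ = 119 MPa, n = 4.72
  concrete: E = 27.99, α = 11.8, σ_y = 23.50 → σ = 23.5 MPa, n = 0.998
  GFRP laminate: E = 30.60, α = 15.1, σ_y = 297.9 → σ = 32.9 MPa, n = 9.07
  nickel superalloy: E = 218.2, α = 12.4, σ_y = 1140 → σ = 192 MPa, n = 5.93
Smallest n: concrete with n = 0.998.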